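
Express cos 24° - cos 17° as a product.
cos 24° - cos 17° = -2 sin(20.5°) sin(3.5°)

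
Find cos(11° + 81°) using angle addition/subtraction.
cos(11° + 81°) = cos 11° cos 81° - sin 11° sin 81° = -0.0349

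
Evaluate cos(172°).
cos(172°) = -0.9903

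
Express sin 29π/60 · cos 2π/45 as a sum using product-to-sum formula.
sin 29π/60 cos 2π/45 = (1/2)[sin(29π/60+2π/45) + sin(29π/60-2π/45)]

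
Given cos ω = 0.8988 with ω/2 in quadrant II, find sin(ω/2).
sin(ω/2) = ±√((1 - cos ω)/2); positive since ω/2 ∈ QII, so sin(ω/2) = 0.2249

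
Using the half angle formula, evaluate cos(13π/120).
cos(13π/120) = √((1 + cos 13π/60)/2) = 0.9426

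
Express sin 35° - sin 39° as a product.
sin 35° - sin 39° = 2 cos(37°) sin(-2°)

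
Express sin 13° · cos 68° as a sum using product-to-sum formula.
sin 13° cos 68° = (1/2)[sin(13°+68°) + sin(13°-68°)]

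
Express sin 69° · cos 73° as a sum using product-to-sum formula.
sin 69° cos 73° = (1/2)[sin(69°+73°) + sin(69°-73°)]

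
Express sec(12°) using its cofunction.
sec(12°) = csc(90° - 12°) = csc(78°)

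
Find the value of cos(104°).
cos(104°) = -0.2419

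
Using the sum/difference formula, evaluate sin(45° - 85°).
sin(45° - 85°) = sin 45° cos 85° - cos 45° sin 85° = -0.6428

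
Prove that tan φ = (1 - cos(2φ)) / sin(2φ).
RHS = 2sin²φ / (2 sin φ cos φ) = sin φ/cos φ = tan φ = LHS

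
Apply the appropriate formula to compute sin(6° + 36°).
sin(6° + 36°) = sin 6° cos 36° + cos 6° sin 36° = 0.6691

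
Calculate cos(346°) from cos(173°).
cos(346°) = cos²173° - sin²173° = 0.9703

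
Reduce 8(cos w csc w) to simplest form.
8(cos w csc w) = 8(cot w) (using Reciprocal + quotient)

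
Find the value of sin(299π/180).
sin(299π/180) = -0.8746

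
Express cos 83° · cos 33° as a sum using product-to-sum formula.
cos 83° cos 33° = (1/2)[cos(83°-33°) + cos(83°+33°)]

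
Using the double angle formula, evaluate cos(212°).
cos(212°) = cos²106° - sin²106° = -0.848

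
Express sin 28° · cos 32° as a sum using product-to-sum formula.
sin 28° cos 32° = (1/2)[sin(28°+32°) + sin(28°-32°)]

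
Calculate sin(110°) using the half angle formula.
sin(110°) = √((1 - cos 220°)/2) = 0.9397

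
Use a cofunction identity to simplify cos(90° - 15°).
cos(90° - 15°) = sin(15°)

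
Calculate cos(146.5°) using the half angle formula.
cos(146.5°) = -√((1 + cos 293°)/2) = -0.8339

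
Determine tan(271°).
tan(271°) = -57.29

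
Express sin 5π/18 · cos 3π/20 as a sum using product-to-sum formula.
sin 5π/18 cos 3π/20 = (1/2)[sin(5π/18+3π/20) + sin(5π/18-3π/20)]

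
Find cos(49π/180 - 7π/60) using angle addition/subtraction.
cos(49π/180 - 7π/60) = cos 49π/180 cos 7π/60 + sin 49π/180 sin 7π/60 = 0.8829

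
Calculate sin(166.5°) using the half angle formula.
sin(166.5°) = √((1 - cos 333°)/2) = 0.2334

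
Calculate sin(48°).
sin(48°) = 0.7431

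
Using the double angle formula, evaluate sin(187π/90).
sin(187π/90) = 2 sin 187π/180 cos 187π/180 = 0.2419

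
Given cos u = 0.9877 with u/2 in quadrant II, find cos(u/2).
cos(u/2) = ±√((1 + cos u)/2); negative since u/2 ∈ QII, so cos(u/2) = -0.9969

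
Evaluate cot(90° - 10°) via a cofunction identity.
cot(90° - 10°) = tan(10°) = 0.1763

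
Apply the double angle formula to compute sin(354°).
sin(354°) = 2 sin 177° cos 177° = -0.1045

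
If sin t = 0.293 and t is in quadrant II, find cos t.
cos t = -0.9561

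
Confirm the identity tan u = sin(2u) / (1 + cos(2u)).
RHS = 2 sin u cos u / (2cos²u) = sin u/cos u = tan u = LHS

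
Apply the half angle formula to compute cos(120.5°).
cos(120.5°) = -√((1 + cos 241°)/2) = -0.5075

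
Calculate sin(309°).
sin(309°) = -0.7771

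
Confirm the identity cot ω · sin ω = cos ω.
LHS = (cos ω/sin ω) · sin ω = cos ω = RHS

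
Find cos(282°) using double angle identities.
cos(282°) = cos²141° - sin²141° = 0.2079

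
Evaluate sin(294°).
sin(294°) = -0.9135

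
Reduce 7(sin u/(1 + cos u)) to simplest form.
7(sin u/(1 + cos u)) = 7(tan(u/2)) (using Half angle)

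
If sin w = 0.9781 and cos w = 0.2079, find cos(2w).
cos(2w) = cos²w - sin²w = -0.9135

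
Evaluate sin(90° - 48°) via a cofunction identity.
sin(90° - 48°) = cos(48°) = 0.6691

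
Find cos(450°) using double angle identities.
cos(450°) = cos²225° - sin²225° = 0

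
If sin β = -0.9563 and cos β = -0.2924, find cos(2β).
cos(2β) = cos²β - sin²β = -0.829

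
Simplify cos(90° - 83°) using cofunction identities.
cos(90° - 83°) = sin(83°)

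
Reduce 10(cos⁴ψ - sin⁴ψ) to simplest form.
10(cos⁴ψ - sin⁴ψ) = 10(cos(2ψ)) (using Factoring + double angle)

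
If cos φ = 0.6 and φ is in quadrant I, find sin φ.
sin φ = 0.8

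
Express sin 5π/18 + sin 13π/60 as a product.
sin 5π/18 + sin 13π/60 = 2 sin(89π/360) cos(11π/360)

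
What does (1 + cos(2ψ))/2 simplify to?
(1 + cos(2ψ))/2 = cos²ψ (using Power reduction)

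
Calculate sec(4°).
sec(4°) = 1.002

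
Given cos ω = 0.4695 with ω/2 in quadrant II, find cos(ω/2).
cos(ω/2) = ±√((1 + cos ω)/2); negative since ω/2 ∈ QII, so cos(ω/2) = -0.8572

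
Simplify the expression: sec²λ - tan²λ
sec²λ - tan²λ = 1 (using Pythagorean identity)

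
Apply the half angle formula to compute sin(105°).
sin(105°) = √((1 - cos 210°)/2) = (√6+√2)/4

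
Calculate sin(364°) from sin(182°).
sin(364°) = 2 sin 182° cos 182° = 0.06976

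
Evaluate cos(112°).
cos(112°) = -0.3746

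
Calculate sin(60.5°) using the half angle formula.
sin(60.5°) = √((1 - cos 121°)/2) = 0.8704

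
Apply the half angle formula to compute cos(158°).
cos(158°) = -√((1 + cos 316°)/2) = -0.9272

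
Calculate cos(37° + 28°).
cos(37° + 28°) = cos 37° cos 28° - sin 37° sin 28° = 0.4226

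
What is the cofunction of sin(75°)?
sin(75°) = cos(90° - 75°) = cos(15°)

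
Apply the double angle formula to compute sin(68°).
sin(68°) = 2 sin 34° cos 34° = 0.9272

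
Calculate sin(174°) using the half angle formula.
sin(174°) = √((1 - cos 348°)/2) = 0.1045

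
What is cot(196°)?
cot(196°) = 3.487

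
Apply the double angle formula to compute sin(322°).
sin(322°) = 2 sin 161° cos 161° = -0.6157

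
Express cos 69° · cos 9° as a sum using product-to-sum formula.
cos 69° cos 9° = (1/2)[cos(69°-9°) + cos(69°+9°)]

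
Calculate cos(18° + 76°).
cos(18° + 76°) = cos 18° cos 76° - sin 18° sin 76° = -0.06976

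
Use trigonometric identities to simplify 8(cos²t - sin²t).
8(cos²t - sin²t) = 8(cos(2t)) (using Double angle)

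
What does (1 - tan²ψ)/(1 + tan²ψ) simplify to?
(1 - tan²ψ)/(1 + tan²ψ) = cos(2ψ) (using Double angle)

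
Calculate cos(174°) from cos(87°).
cos(174°) = cos²87° - sin²87° = -0.9945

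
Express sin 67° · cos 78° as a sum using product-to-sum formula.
sin 67° cos 78° = (1/2)[sin(67°+78°) + sin(67°-78°)]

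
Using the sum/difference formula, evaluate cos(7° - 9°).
cos(7° - 9°) = cos 7° cos 9° + sin 7° sin 9° = 0.9994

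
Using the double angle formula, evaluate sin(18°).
sin(18°) = 2 sin 9° cos 9° = 0.309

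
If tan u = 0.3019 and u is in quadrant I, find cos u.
cos u = 0.9573 (using tan²u + 1 = sec²u)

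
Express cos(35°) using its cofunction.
cos(35°) = sin(90° - 35°) = sin(55°)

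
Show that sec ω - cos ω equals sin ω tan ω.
LHS = 1/cos ω - cos ω = (1 - cos²ω)/cos ω = sin²ω/cos ω = sin ω · (sin ω/cos ω) = sin ω tan ω = RHS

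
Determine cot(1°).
cot(1°) = 57.29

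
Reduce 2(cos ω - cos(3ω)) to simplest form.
2(cos ω - cos(3ω)) = 2(2 sin(2ω) sin ω) (using Sum-to-product)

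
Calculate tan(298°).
tan(298°) = -1.881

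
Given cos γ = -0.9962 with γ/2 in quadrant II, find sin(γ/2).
sin(γ/2) = ±√((1 - cos γ)/2); positive since γ/2 ∈ QII, so sin(γ/2) = 0.999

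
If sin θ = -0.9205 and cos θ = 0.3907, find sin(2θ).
sin(2θ) = 2 sin θ cos θ = -0.7193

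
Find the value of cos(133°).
cos(133°) = -0.682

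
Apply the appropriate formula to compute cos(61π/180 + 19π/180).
cos(61π/180 + 19π/180) = cos 61π/180 cos 19π/180 - sin 61π/180 sin 19π/180 = 0.1736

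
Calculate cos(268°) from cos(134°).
cos(268°) = 2cos²134° - 1 = -0.0349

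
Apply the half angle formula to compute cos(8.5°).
cos(8.5°) = √((1 + cos 17°)/2) = 0.989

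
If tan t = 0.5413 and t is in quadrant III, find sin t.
sin t = -0.476 (using tan²t + 1 = sec²t)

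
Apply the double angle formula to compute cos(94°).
cos(94°) = cos²47° - sin²47° = -0.06976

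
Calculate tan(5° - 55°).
tan(5° - 55°) = (tan 5° - tan 55°)/(1 + tan 5° tan 55°) = -1.192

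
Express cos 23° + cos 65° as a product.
cos 23° + cos 65° = 2 cos(44°) cos(-21°)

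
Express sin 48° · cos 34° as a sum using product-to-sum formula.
sin 48° cos 34° = (1/2)[sin(48°+34°) + sin(48°-34°)]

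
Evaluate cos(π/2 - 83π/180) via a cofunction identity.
cos(π/2 - 83π/180) = sin(83π/180) = 0.9925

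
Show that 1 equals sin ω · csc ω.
RHS = sin ω · (1/sin ω) = 1 = LHS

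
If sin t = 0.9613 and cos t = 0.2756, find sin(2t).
sin(2t) = 2 sin t cos t = 0.5299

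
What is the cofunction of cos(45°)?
cos(45°) = sin(90° - 45°) = sin(45°)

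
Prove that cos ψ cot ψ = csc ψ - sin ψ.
RHS = 1/sin ψ - sin ψ = (1 - sin²ψ)/sin ψ = cos²ψ/sin ψ = cos ψ · (cos ψ/sin ψ) = cos ψ cot ψ = LHS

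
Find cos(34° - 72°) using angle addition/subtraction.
cos(34° - 72°) = cos 34° cos 72° + sin 34° sin 72° = 0.788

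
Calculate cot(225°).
cot(225°) = 1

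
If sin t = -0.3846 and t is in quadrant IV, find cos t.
cos t = 0.9231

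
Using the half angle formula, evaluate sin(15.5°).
sin(15.5°) = √((1 - cos 31°)/2) = 0.2672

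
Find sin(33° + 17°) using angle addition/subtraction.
sin(33° + 17°) = sin 33° cos 17° + cos 33° sin 17° = 0.766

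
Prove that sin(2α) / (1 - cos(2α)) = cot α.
LHS = 2 sin α cos α / (2sin²α) = cos α/sin α = cot α = RHS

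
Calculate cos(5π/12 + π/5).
cos(5π/12 + π/5) = cos 5π/12 cos π/5 - sin 5π/12 sin π/5 = -0.3584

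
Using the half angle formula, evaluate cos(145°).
cos(145°) = -√((1 + cos 290°)/2) = -0.8192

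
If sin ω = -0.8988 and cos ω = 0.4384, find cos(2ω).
cos(2ω) = cos²ω - sin²ω = -0.6156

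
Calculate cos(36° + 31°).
cos(36° + 31°) = cos 36° cos 31° - sin 36° sin 31° = 0.3907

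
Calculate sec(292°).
sec(292°) = 2.669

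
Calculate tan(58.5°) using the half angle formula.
tan(58.5°) = sin 117° / (1 + cos 117°) = 1.632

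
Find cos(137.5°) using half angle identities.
cos(137.5°) = -√((1 + cos 275°)/2) = -0.7373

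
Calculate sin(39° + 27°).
sin(39° + 27°) = sin 39° cos 27° + cos 39° sin 27° = 0.9135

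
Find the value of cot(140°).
cot(140°) = -1.192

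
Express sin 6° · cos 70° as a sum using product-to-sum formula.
sin 6° cos 70° = (1/2)[sin(6°+70°) + sin(6°-70°)]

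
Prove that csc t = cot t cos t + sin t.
RHS = cos²t/sin t + sin t = (cos²t + sin²t)/sin t = 1/sin t = csc t = LHS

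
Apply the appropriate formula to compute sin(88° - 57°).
sin(88° - 57°) = sin 88° cos 57° - cos 88° sin 57° = 0.515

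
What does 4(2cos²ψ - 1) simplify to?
4(2cos²ψ - 1) = 4(cos(2ψ)) (using Double angle)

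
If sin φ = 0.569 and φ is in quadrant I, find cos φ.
cos φ = 0.8223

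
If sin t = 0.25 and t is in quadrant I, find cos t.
cos t = 0.9682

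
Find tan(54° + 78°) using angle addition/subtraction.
tan(54° + 78°) = (tan 54° + tan 78°)/(1 - tan 54° tan 78°) = -1.111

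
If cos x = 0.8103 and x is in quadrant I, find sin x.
sin x = 0.586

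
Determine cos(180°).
cos(180°) = -1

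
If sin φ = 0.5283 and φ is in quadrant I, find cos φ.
cos φ = 0.8491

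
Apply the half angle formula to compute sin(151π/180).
sin(151π/180) = √((1 - cos 151π/90)/2) = 0.4848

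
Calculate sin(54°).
sin(54°) = 0.809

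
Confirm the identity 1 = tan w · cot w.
RHS = (sin w/cos w) · (cos w/sin w) = 1 = LHS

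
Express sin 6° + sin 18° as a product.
sin 6° + sin 18° = 2 sin(12°) cos(-6°)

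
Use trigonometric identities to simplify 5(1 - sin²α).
5(1 - sin²α) = 5(cos²α) (using Pythagorean identity)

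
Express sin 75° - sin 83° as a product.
sin 75° - sin 83° = 2 cos(79°) sin(-4°)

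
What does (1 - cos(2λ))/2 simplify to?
(1 - cos(2λ))/2 = sin²λ (using Power reduction)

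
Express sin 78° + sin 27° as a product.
sin 78° + sin 27° = 2 sin(52.5°) cos(25.5°)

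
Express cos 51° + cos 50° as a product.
cos 51° + cos 50° = 2 cos(50.5°) cos(0.5°)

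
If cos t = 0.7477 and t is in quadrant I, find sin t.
sin t = 0.664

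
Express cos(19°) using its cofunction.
cos(19°) = sin(90° - 19°) = sin(71°)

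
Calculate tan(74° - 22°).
tan(74° - 22°) = (tan 74° - tan 22°)/(1 + tan 74° tan 22°) = 1.28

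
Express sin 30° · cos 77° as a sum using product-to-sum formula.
sin 30° cos 77° = (1/2)[sin(30°+77°) + sin(30°-77°)]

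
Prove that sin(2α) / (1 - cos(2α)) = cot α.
LHS = 2 sin α cos α / (2sin²α) = cos α/sin α = cot α = RHS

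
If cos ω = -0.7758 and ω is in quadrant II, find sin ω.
sin ω = 0.631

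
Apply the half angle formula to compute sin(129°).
sin(129°) = √((1 - cos 258°)/2) = 0.7771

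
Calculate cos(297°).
cos(297°) = 0.454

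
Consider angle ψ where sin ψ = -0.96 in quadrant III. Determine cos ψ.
cos ψ = ±√(1 - sin²ψ) = -0.28 (negative in QIII)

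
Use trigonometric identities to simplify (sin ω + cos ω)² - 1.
(sin ω + cos ω)² - 1 = sin(2ω) (using Pythagorean + double angle)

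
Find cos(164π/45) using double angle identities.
cos(164π/45) = cos²82π/45 - sin²82π/45 = 0.4384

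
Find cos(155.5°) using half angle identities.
cos(155.5°) = -√((1 + cos 311°)/2) = -0.91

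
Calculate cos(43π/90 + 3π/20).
cos(43π/90 + 3π/20) = cos 43π/90 cos 3π/20 - sin 43π/90 sin 3π/20 = -0.3907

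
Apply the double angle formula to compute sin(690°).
sin(690°) = 2 sin 345° cos 345° = -1/2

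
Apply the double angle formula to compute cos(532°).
cos(532°) = cos²266° - sin²266° = -0.9903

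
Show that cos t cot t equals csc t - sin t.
RHS = 1/sin t - sin t = (1 - sin²t)/sin t = cos²t/sin t = cos t · (cos t/sin t) = cos t cot t = LHS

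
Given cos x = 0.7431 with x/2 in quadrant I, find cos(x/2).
cos(x/2) = ±√((1 + cos x)/2); positive since x/2 ∈ QI, so cos(x/2) = 0.9336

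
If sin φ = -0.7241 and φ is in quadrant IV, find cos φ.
cos φ = 0.6897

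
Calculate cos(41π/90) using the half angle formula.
cos(41π/90) = √((1 + cos 41π/45)/2) = 0.1392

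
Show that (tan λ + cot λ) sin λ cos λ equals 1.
LHS = (sin λ/cos λ + cos λ/sin λ) sin λ cos λ = ((sin²λ + cos²λ)/(sin λ cos λ)) · sin λ cos λ = sin²λ + cos²λ = 1 = RHS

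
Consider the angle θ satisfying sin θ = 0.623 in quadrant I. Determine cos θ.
cos θ = √(1 - sin²θ) = 0.7822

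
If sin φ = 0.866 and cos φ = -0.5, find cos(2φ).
cos(2φ) = cos²φ - sin²φ = -0.5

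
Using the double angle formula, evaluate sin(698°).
sin(698°) = 2 sin 349° cos 349° = -0.3746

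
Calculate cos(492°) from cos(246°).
cos(492°) = cos²246° - sin²246° = -0.6691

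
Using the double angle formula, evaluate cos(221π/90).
cos(221π/90) = cos²221π/180 - sin²221π/180 = 0.1392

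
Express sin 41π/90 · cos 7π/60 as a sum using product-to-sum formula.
sin 41π/90 cos 7π/60 = (1/2)[sin(41π/90+7π/60) + sin(41π/90-7π/60)]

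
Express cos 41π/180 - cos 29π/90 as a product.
cos 41π/180 - cos 29π/90 = -2 sin(11π/40) sin(-17π/360)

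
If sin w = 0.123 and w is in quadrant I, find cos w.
cos w = 0.9924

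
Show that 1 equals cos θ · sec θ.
RHS = cos θ · (1/cos θ) = 1 = LHS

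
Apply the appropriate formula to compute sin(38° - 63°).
sin(38° - 63°) = sin 38° cos 63° - cos 38° sin 63° = -0.4226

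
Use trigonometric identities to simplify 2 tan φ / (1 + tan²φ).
2 tan φ / (1 + tan²φ) = sin(2φ) (using Double angle)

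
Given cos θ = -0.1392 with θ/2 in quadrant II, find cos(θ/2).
cos(θ/2) = ±√((1 + cos θ)/2); negative since θ/2 ∈ QII, so cos(θ/2) = -0.656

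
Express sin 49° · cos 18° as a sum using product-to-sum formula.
sin 49° cos 18° = (1/2)[sin(49°+18°) + sin(49°-18°)]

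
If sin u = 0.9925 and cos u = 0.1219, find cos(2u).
cos(2u) = cos²u - sin²u = -0.9702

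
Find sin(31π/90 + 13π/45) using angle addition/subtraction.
sin(31π/90 + 13π/45) = sin 31π/90 cos 13π/45 + cos 31π/90 sin 13π/45 = 0.9135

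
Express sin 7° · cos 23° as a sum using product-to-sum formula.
sin 7° cos 23° = (1/2)[sin(7°+23°) + sin(7°-23°)]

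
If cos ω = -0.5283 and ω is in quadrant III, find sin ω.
sin ω = -0.8491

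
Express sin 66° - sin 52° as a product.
sin 66° - sin 52° = 2 cos(59°) sin(7°)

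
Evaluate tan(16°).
tan(16°) = 0.2867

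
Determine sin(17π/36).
sin(17π/36) = 0.9962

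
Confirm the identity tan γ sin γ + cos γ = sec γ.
LHS = sin²γ/cos γ + cos γ = (sin²γ + cos²γ)/cos γ = 1/cos γ = sec γ = RHS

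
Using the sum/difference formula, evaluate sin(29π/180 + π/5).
sin(29π/180 + π/5) = sin 29π/180 cos π/5 + cos 29π/180 sin π/5 = 0.9063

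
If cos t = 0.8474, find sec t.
sec t = 1/cos t = 1.18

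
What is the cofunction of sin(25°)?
sin(25°) = cos(90° - 25°) = cos(65°)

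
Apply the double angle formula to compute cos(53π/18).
cos(53π/18) = cos²53π/36 - sin²53π/36 = -0.9848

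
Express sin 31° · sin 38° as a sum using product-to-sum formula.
sin 31° sin 38° = (1/2)[cos(31°-38°) - cos(31°+38°)]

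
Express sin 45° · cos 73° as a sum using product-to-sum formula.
sin 45° cos 73° = (1/2)[sin(45°+73°) + sin(45°-73°)]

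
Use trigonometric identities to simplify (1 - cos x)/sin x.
(1 - cos x)/sin x = tan(x/2) (using Half angle)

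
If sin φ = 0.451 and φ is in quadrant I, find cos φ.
cos φ = 0.8925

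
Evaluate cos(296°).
cos(296°) = 0.4384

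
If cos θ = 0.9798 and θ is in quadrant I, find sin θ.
sin θ = 0.2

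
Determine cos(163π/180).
cos(163π/180) = -0.9563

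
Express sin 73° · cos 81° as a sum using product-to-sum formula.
sin 73° cos 81° = (1/2)[sin(73°+81°) + sin(73°-81°)]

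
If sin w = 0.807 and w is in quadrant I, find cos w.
cos w = 0.5906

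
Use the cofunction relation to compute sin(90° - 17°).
sin(90° - 17°) = cos(17°) = 0.9563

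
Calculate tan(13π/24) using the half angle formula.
tan(13π/24) = sin 13π/12 / (1 + cos 13π/12) = -7.596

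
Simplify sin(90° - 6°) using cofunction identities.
sin(90° - 6°) = cos(6°)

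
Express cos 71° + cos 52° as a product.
cos 71° + cos 52° = 2 cos(61.5°) cos(9.5°)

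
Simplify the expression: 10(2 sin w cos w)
10(2 sin w cos w) = 10(sin(2w)) (using Double angle)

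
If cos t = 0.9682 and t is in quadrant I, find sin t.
sin t = 0.2502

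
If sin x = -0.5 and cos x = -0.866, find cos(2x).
cos(2x) = cos²x - sin²x = 0.5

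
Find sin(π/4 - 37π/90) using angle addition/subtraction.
sin(π/4 - 37π/90) = sin π/4 cos 37π/90 - cos π/4 sin 37π/90 = -0.4848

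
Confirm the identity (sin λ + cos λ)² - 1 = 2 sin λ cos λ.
LHS = sin²λ + 2 sin λ cos λ + cos²λ - 1 = (sin²λ + cos²λ) + 2 sin λ cos λ - 1 = 1 + 2 sin λ cos λ - 1 = 2 sin λ cos λ = RHS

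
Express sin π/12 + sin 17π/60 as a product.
sin π/12 + sin 17π/60 = 2 sin(11π/60) cos(-π/10)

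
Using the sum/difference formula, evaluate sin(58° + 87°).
sin(58° + 87°) = sin 58° cos 87° + cos 58° sin 87° = 0.5736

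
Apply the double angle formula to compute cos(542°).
cos(542°) = 2cos²271° - 1 = -0.9994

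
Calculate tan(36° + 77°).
tan(36° + 77°) = (tan 36° + tan 77°)/(1 - tan 36° tan 77°) = -2.356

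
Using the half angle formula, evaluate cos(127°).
cos(127°) = -√((1 + cos 254°)/2) = -0.6018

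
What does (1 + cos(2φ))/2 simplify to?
(1 + cos(2φ))/2 = cos²φ (using Power reduction)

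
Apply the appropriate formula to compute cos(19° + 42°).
cos(19° + 42°) = cos 19° cos 42° - sin 19° sin 42° = 0.4848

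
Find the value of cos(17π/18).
cos(17π/18) = -0.9848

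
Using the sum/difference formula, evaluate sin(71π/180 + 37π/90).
sin(71π/180 + 37π/90) = sin 71π/180 cos 37π/90 + cos 71π/180 sin 37π/90 = 0.5736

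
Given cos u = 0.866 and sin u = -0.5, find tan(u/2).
tan(u/2) = sin u / (1 + cos u) = -0.268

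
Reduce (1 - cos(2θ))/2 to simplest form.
(1 - cos(2θ))/2 = sin²θ (using Power reduction)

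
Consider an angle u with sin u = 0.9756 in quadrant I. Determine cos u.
cos u = √(1 - sin²u) = 0.2196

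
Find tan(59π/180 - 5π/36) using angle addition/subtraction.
tan(59π/180 - 5π/36) = (tan 59π/180 - tan 5π/36)/(1 + tan 59π/180 tan 5π/36) = 0.6745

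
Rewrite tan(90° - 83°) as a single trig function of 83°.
tan(90° - 83°) = cot(83°)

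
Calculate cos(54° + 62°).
cos(54° + 62°) = cos 54° cos 62° - sin 54° sin 62° = -0.4384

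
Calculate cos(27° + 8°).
cos(27° + 8°) = cos 27° cos 8° - sin 27° sin 8° = 0.8192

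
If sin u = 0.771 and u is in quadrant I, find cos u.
cos u = 0.6368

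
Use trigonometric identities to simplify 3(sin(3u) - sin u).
3(sin(3u) - sin u) = 3(2 cos(2u) sin u) (using Sum-to-product)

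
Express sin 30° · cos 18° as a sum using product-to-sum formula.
sin 30° cos 18° = (1/2)[sin(30°+18°) + sin(30°-18°)]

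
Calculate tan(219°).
tan(219°) = 0.8098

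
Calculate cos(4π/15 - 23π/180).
cos(4π/15 - 23π/180) = cos 4π/15 cos 23π/180 + sin 4π/15 sin 23π/180 = 0.9063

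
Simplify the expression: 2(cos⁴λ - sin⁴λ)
2(cos⁴λ - sin⁴λ) = 2(cos(2λ)) (using Factoring + double angle)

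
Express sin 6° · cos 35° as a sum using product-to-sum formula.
sin 6° cos 35° = (1/2)[sin(6°+35°) + sin(6°-35°)]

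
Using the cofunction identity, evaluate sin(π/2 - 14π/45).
sin(π/2 - 14π/45) = cos(14π/45) = 0.5592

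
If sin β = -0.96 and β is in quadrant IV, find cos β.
cos β = 0.28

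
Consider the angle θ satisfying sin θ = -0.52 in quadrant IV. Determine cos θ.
cos θ = √(1 - sin²θ) = 0.8542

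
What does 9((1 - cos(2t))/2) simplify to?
9((1 - cos(2t))/2) = 9(sin²t) (using Power reduction)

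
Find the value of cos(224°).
cos(224°) = -0.7193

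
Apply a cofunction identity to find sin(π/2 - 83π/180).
sin(π/2 - 83π/180) = cos(83π/180) = 0.1219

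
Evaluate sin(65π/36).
sin(65π/36) = -0.5736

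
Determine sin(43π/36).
sin(43π/36) = -0.5736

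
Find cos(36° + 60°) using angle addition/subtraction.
cos(36° + 60°) = cos 36° cos 60° - sin 36° sin 60° = -0.1045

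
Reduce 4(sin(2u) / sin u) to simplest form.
4(sin(2u) / sin u) = 4(2 cos u) (using Double angle)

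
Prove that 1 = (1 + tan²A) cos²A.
RHS = sec²A · cos²A = (1/cos²A) · cos²A = 1 = LHS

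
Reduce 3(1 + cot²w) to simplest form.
3(1 + cot²w) = 3(csc²w) (using Pythagorean identity)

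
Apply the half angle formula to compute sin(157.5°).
sin(157.5°) = √((1 - cos 315°)/2) = √(2-√2)/2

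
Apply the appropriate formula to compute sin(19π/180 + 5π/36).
sin(19π/180 + 5π/36) = sin 19π/180 cos 5π/36 + cos 19π/180 sin 5π/36 = 0.6947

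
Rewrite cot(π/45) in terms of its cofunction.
cot(π/45) = tan(π/2 - π/45) = tan(43π/90)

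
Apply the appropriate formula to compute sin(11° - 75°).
sin(11° - 75°) = sin 11° cos 75° - cos 11° sin 75° = -0.8988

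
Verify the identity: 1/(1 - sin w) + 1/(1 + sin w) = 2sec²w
LHS = [(1 + sin w) + (1 - sin w)] / [(1 - sin w)(1 + sin w)] = 2/(1 - sin²w) = 2/cos²w = 2sec²w = RHS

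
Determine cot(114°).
cot(114°) = -0.4452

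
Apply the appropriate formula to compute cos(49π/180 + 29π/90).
cos(49π/180 + 29π/90) = cos 49π/180 cos 29π/90 - sin 49π/180 sin 29π/90 = -0.2924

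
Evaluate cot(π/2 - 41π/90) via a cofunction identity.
cot(π/2 - 41π/90) = tan(41π/90) = 7.115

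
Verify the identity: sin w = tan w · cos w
RHS = (sin w/cos w) · cos w = sin w = LHS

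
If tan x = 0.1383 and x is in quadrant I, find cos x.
cos x = 0.9906 (using tan²x + 1 = sec²x)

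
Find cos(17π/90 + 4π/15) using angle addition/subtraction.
cos(17π/90 + 4π/15) = cos 17π/90 cos 4π/15 - sin 17π/90 sin 4π/15 = 0.1392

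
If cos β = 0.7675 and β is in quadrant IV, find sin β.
sin β = -0.641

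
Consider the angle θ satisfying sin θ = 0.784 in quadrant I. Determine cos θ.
cos θ = √(1 - sin²θ) = 0.6208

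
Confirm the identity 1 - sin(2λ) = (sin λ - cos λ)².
RHS = sin²λ - 2 sin λ cos λ + cos²λ = (sin²λ + cos²λ) - 2 sin λ cos λ = 1 - sin(2λ) = LHS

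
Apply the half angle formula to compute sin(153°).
sin(153°) = √((1 - cos 306°)/2) = 0.454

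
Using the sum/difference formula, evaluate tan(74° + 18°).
tan(74° + 18°) = (tan 74° + tan 18°)/(1 - tan 74° tan 18°) = -28.64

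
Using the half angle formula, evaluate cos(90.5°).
cos(90.5°) = -√((1 + cos 181°)/2) = -0.008727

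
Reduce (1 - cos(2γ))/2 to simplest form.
(1 - cos(2γ))/2 = sin²γ (using Power reduction)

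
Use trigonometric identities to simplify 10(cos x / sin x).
10(cos x / sin x) = 10(cot x) (using Quotient identity)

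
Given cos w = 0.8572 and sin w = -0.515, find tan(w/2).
tan(w/2) = sin w / (1 + cos w) = -0.2773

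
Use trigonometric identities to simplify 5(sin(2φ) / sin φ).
5(sin(2φ) / sin φ) = 5(2 cos φ) (using Double angle)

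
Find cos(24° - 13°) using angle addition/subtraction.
cos(24° - 13°) = cos 24° cos 13° + sin 24° sin 13° = 0.9816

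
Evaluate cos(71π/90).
cos(71π/90) = -0.788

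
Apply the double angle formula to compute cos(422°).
cos(422°) = cos²211° - sin²211° = 0.4695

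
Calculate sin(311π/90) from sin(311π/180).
sin(311π/90) = 2 sin 311π/180 cos 311π/180 = -0.9903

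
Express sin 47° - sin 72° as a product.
sin 47° - sin 72° = 2 cos(59.5°) sin(-12.5°)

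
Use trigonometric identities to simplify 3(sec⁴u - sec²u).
3(sec⁴u - sec²u) = 3(tan⁴u + tan²u) (using Pythagorean)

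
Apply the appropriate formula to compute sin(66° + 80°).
sin(66° + 80°) = sin 66° cos 80° + cos 66° sin 80° = 0.5592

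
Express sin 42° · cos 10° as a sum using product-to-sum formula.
sin 42° cos 10° = (1/2)[sin(42°+10°) + sin(42°-10°)]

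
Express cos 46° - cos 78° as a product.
cos 46° - cos 78° = -2 sin(62°) sin(-16°)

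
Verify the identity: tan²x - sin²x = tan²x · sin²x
LHS = sin²x/cos²x - sin²x = sin²x(1/cos²x - 1) = sin²x · (1 - cos²x)/cos²x = sin²x · sin²x/cos²x = sin²x · tan²x = RHS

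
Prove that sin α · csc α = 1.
LHS = sin α · (1/sin α) = 1 = RHS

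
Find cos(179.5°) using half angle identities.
cos(179.5°) = -√((1 + cos 359°)/2) = -1.0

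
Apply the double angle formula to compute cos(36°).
cos(36°) = cos²18° - sin²18° = 0.809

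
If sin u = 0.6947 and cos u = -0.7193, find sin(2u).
sin(2u) = 2 sin u cos u = -0.9994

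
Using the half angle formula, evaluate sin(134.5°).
sin(134.5°) = √((1 - cos 269°)/2) = 0.7133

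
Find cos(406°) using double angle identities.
cos(406°) = cos²203° - sin²203° = 0.6947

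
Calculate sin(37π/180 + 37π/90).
sin(37π/180 + 37π/90) = sin 37π/180 cos 37π/90 + cos 37π/180 sin 37π/90 = 0.9336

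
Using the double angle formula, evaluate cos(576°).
cos(576°) = cos²288° - sin²288° = -0.809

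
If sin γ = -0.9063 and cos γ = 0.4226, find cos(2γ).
cos(2γ) = cos²γ - sin²γ = -0.6428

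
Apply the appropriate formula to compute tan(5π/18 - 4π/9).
tan(5π/18 - 4π/9) = (tan 5π/18 - tan 4π/9)/(1 + tan 5π/18 tan 4π/9) = -√3/3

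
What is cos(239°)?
cos(239°) = -0.515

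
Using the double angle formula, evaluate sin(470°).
sin(470°) = 2 sin 235° cos 235° = 0.9397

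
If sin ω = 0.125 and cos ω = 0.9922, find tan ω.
tan ω = sin ω / cos ω = 0.126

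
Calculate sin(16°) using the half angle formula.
sin(16°) = √((1 - cos 32°)/2) = 0.2756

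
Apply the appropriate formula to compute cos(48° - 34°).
cos(48° - 34°) = cos 48° cos 34° + sin 48° sin 34° = 0.9703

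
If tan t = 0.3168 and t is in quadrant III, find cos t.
cos t = -0.9533 (using tan²t + 1 = sec²t)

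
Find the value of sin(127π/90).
sin(127π/90) = -0.9613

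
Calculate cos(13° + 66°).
cos(13° + 66°) = cos 13° cos 66° - sin 13° sin 66° = 0.1908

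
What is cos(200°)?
cos(200°) = -0.9397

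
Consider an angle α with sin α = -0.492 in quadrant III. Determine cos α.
cos α = ±√(1 - sin²α) = -0.8706 (negative in QIII)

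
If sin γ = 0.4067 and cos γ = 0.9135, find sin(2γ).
sin(2γ) = 2 sin γ cos γ = 0.743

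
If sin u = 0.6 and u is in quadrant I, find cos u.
cos u = 0.8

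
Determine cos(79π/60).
cos(79π/60) = -0.5446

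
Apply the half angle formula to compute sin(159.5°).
sin(159.5°) = √((1 - cos 319°)/2) = 0.3502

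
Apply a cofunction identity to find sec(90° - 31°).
sec(90° - 31°) = csc(31°) = 1.942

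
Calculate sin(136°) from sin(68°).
sin(136°) = 2 sin 68° cos 68° = 0.6947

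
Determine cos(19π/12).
cos(19π/12) = (√6-√2)/4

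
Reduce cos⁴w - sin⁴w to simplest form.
cos⁴w - sin⁴w = cos(2w) (using Factoring + double angle)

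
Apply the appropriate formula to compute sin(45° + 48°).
sin(45° + 48°) = sin 45° cos 48° + cos 45° sin 48° = 0.9986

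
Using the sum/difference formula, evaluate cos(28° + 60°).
cos(28° + 60°) = cos 28° cos 60° - sin 28° sin 60° = 0.0349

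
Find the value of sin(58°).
sin(58°) = 0.848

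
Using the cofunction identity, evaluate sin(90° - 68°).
sin(90° - 68°) = cos(68°) = 0.3746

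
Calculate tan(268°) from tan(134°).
tan(268°) = 2 tan 134° / (1 - tan²134°) = 28.64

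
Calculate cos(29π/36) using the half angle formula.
cos(29π/36) = -√((1 + cos 29π/18)/2) = -0.8192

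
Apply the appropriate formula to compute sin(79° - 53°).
sin(79° - 53°) = sin 79° cos 53° - cos 79° sin 53° = 0.4384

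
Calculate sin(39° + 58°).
sin(39° + 58°) = sin 39° cos 58° + cos 39° sin 58° = 0.9925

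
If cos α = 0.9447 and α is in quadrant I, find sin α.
sin α = 0.3279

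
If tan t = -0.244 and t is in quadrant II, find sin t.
sin t = 0.237 (using tan²t + 1 = sec²t)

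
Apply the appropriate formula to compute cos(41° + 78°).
cos(41° + 78°) = cos 41° cos 78° - sin 41° sin 78° = -0.4848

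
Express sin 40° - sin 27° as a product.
sin 40° - sin 27° = 2 cos(33.5°) sin(6.5°)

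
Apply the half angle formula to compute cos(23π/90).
cos(23π/90) = √((1 + cos 23π/45)/2) = 0.6947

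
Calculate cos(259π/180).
cos(259π/180) = -0.1908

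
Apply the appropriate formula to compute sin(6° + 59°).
sin(6° + 59°) = sin 6° cos 59° + cos 6° sin 59° = 0.9063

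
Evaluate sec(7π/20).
sec(7π/20) = 2.203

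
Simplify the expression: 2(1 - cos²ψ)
2(1 - cos²ψ) = 2(sin²ψ) (using Pythagorean identity)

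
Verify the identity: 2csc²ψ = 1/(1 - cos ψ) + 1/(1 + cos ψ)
RHS = [(1 + cos ψ) + (1 - cos ψ)] / [(1 - cos ψ)(1 + cos ψ)] = 2/(1 - cos²ψ) = 2/sin²ψ = 2csc²ψ = LHS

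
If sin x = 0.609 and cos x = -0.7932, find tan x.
tan x = sin x / cos x = -0.7678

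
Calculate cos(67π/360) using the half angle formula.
cos(67π/360) = √((1 + cos 67π/180)/2) = 0.8339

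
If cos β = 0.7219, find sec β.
sec β = 1/cos β = 1.385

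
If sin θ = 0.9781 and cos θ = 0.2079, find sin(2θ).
sin(2θ) = 2 sin θ cos θ = 0.4067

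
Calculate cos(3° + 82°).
cos(3° + 82°) = cos 3° cos 82° - sin 3° sin 82° = 0.08716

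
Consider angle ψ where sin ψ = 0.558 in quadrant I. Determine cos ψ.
cos ψ = √(1 - sin²ψ) = 0.8298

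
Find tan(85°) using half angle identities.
tan(85°) = sin 170° / (1 + cos 170°) = 11.43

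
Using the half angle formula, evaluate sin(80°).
sin(80°) = √((1 - cos 160°)/2) = 0.9848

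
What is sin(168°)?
sin(168°) = 0.2079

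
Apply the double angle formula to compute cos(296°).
cos(296°) = 2cos²148° - 1 = 0.4384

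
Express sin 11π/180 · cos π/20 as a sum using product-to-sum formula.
sin 11π/180 cos π/20 = (1/2)[sin(11π/180+π/20) + sin(11π/180-π/20)]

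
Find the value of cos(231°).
cos(231°) = -0.6293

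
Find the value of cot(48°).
cot(48°) = 0.9004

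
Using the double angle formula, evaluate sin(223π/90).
sin(223π/90) = 2 sin 223π/180 cos 223π/180 = 0.9976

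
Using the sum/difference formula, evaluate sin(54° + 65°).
sin(54° + 65°) = sin 54° cos 65° + cos 54° sin 65° = 0.8746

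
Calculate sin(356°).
sin(356°) = -0.06976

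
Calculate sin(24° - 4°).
sin(24° - 4°) = sin 24° cos 4° - cos 24° sin 4° = 0.342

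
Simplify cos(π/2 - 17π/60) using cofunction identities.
cos(π/2 - 17π/60) = sin(17π/60)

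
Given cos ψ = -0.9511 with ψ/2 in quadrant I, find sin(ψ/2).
sin(ψ/2) = ±√((1 - cos ψ)/2); positive since ψ/2 ∈ QI, so sin(ψ/2) = 0.9877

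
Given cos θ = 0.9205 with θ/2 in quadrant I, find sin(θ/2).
sin(θ/2) = ±√((1 - cos θ)/2); positive since θ/2 ∈ QI, so sin(θ/2) = 0.1994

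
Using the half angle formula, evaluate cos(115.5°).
cos(115.5°) = -√((1 + cos 231°)/2) = -0.4305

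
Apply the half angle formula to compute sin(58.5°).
sin(58.5°) = √((1 - cos 117°)/2) = 0.8526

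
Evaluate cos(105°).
cos(105°) = -(√6-√2)/4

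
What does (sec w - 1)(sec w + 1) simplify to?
(sec w - 1)(sec w + 1) = tan²w (using Diff. of squares)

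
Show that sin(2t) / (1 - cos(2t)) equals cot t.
LHS = 2 sin t cos t / (2sin²t) = cos t/sin t = cot t = RHS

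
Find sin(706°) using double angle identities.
sin(706°) = 2 sin 353° cos 353° = -0.2419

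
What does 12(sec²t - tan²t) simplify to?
12(sec²t - tan²t) = 12 (using Pythagorean identity)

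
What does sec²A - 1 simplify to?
sec²A - 1 = tan²A (using Pythagorean identity)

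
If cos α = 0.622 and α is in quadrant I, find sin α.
sin α = 0.783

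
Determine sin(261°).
sin(261°) = -0.9877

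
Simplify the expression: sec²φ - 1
sec²φ - 1 = tan²φ (using Pythagorean identity)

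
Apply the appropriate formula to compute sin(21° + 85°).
sin(21° + 85°) = sin 21° cos 85° + cos 21° sin 85° = 0.9613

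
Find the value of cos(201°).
cos(201°) = -0.9336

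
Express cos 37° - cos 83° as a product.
cos 37° - cos 83° = -2 sin(60°) sin(-23°)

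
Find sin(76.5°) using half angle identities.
sin(76.5°) = √((1 - cos 153°)/2) = 0.9724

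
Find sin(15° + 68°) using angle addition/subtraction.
sin(15° + 68°) = sin 15° cos 68° + cos 15° sin 68° = 0.9925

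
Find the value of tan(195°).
tan(195°) = 2-√3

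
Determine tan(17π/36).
tan(17π/36) = 11.43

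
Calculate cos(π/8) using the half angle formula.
cos(π/8) = √((1 + cos π/4)/2) = √(2+√2)/2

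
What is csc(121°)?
csc(121°) = 1.167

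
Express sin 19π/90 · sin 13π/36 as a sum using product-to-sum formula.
sin 19π/90 sin 13π/36 = (1/2)[cos(19π/90-13π/36) - cos(19π/90+13π/36)]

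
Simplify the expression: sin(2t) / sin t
sin(2t) / sin t = 2 cos t (using Double angle)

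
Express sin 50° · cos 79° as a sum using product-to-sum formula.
sin 50° cos 79° = (1/2)[sin(50°+79°) + sin(50°-79°)]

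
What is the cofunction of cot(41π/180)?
cot(41π/180) = tan(π/2 - 41π/180) = tan(49π/180)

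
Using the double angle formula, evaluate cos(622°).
cos(622°) = cos²311° - sin²311° = -0.1392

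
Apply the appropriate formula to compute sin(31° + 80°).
sin(31° + 80°) = sin 31° cos 80° + cos 31° sin 80° = 0.9336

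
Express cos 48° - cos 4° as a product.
cos 48° - cos 4° = -2 sin(26°) sin(22°)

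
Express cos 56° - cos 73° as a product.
cos 56° - cos 73° = -2 sin(64.5°) sin(-8.5°)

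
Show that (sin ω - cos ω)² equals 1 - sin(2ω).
LHS = sin²ω - 2 sin ω cos ω + cos²ω = (sin²ω + cos²ω) - 2 sin ω cos ω = 1 - sin(2ω) = RHS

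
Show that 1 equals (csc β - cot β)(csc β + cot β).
RHS = csc²β - cot²β = (1 + cot²β) - cot²β = 1 = LHS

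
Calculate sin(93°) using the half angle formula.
sin(93°) = √((1 - cos 186°)/2) = 0.9986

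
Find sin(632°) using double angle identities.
sin(632°) = 2 sin 316° cos 316° = -0.9994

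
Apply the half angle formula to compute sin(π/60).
sin(π/60) = √((1 - cos π/30)/2) = 0.05234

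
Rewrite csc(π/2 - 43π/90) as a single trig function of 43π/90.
csc(π/2 - 43π/90) = sec(43π/90)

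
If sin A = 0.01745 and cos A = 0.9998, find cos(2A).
cos(2A) = cos²A - sin²A = 0.9993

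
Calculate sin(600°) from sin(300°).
sin(600°) = 2 sin 300° cos 300° = -√3/2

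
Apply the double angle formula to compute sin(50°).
sin(50°) = 2 sin 25° cos 25° = 0.766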